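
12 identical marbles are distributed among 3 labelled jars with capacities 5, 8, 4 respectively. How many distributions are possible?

20

By stars and bars, unrestricted non-negative solutions to x_1+…+x_3 = 12 number C(12+2,2) = 91.
Subtract solutions that violate a single cap (substitute x_i' = x_i − (cap_i+1)): x_1 ≥ 6 gives C(8,2) = 28; x_2 ≥ 9 gives C(5,2) = 10; x_3 ≥ 5 gives C(9,2) = 36. Together 74.
Add back pairs where two caps are both exceeded: 0 + 3 + 0 = 3.
By inclusion–exclusion the count is 91 − 74 + 3 = 20.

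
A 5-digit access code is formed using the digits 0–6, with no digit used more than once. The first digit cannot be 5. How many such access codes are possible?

The first digit has 7−1 = 6 choices (anything except 5).
The remaining 4 digits are filled from the other 6 symbols without repetition: 6 × 5 × 4 × 3 = 360.
Total: 6 × 360 = 2160.

2160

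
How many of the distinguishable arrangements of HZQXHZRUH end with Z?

6720

Fix Z in the last position and arrange the remaining 8 letters.
Those 8 letters have H appearing 3 times, giving (8)!/(3!) = 6720.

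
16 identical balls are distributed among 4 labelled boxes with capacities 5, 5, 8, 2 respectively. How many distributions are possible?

By stars and bars, unrestricted non-negative solutions to x_1+…+x_4 = 16 number C(16+3,3) = 969.
Subtract solutions that violate a single cap (substitute x_i' = x_i − (cap_i+1)): x_1 ≥ 6 gives C(13,3) = 286; x_2 ≥ 6 gives C(13,3) = 286; x_3 ≥ 9 gives C(10,3) = 120; x_4 ≥ 3 gives C(16,3) = 560. Together 1252.
Add back pairs where two caps are both exceeded: 35 + 4 + 120 + 4 + 120 + 35 = 318.
Subtract triples: 0 + 4 + 0 + 0 = 4.
By inclusion–exclusion the count is 969 − 1252 + 318 − 4 = 31.

31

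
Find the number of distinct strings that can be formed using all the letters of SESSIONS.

1680

Letter multiplicities in SESSIONS: E×1, I×1, N×1, O×1, S×4.
Dividing 8! = 40320 by 4! = 24 for the repeated letters gives 1680.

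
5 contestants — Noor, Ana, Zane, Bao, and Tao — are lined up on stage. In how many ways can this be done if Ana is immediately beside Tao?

48

Place the 3 others and the Ana-Tao pair as 4 objects in a line; the pair has 2 internal arrangements.
That gives 2 × 4! = 2 × 24 = 48.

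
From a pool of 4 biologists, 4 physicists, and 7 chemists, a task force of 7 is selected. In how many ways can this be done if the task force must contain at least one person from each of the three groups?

5768

Total 7-person selections from all 15: C(15,7) = 6435.
Selections missing a whole group: no biologists → C(11,7) = 330; no physicists → C(11,7) = 330; no chemists → C(8,7) = 8.
Add back selections omitting two groups (i.e. drawn from a single group): C(4,7) + C(4,7) + C(7,7) = 1.
By inclusion–exclusion: 6435 − 668 + 1 = 5768.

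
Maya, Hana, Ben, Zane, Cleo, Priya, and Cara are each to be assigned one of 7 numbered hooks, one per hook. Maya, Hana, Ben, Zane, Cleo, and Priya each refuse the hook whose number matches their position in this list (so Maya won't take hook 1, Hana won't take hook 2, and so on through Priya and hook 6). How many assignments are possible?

2119

Let Aᵢ (for 1 ≤ i ≤ 6) be the placements that put person i in their forbidden hook. Any j of these fix j positions, leaving (7−j)! ways to fill the rest, and there are C(6,j) ways to pick which j.
By inclusion–exclusion, the number of valid placements is Σ_{j=0}^{6} (−1)^j C(6,j)·(7−j)!.
Computing: 5040 − 4320 + 1800 − 480 + 90 − 12 + 1 = 2119.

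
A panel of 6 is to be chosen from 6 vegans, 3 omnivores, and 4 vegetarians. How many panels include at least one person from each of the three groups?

1416

Total 6-person selections from all 13: C(13,6) = 1716.
Selections missing a whole group: no vegans → C(7,6) = 7; no omnivores → C(10,6) = 210; no vegetarians → C(9,6) = 84.
Add back selections omitting two groups (i.e. drawn from a single group): C(6,6) + C(3,6) + C(4,6) = 1.
By inclusion–exclusion: 1716 − 301 + 1 = 1416.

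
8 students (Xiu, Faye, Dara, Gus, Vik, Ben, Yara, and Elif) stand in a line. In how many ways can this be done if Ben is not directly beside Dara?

Of the 8! = 40320 arrangements, those with Ben and Dara adjacent number 2 × 7! = 10080 (treat the pair as a block with 2 internal orders).
So 40320 − 10080 = 30240 arrangements keep them apart.

30240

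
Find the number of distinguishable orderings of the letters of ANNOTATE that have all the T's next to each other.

Treat the 2 copies of T as a single block. The multiset to arrange is then {TT, A, A, E, N, N, O}, 7 items in all.
That gives (7)!/(2!·2!) = 1260 arrangements.

1260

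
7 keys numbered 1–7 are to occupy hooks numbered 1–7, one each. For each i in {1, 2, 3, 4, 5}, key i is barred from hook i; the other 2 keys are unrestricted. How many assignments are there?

2428

Let Aᵢ (for 1 ≤ i ≤ 5) be the placements that put key i in its forbidden hook. Any j of these fix j positions, leaving (7−j)! ways to fill the rest, and there are C(5,j) ways to pick which j.
By inclusion–exclusion, the number of valid placements is Σ_{j=0}^{5} (−1)^j C(5,j)·(7−j)!.
Computing: 5040 − 3600 + 1200 − 240 + 30 − 2 = 2428.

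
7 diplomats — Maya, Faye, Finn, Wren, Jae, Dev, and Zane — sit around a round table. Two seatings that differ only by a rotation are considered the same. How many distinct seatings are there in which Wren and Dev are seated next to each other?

Treat {Wren, Dev} as one unit (2 internal orders) and seat the resulting 6 units around the table: (5)! circular arrangements.
So 2 × (5)! = 2 × 120 = 240.

240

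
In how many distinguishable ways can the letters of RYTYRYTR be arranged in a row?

Letter multiplicities in RYTYRYTR: R×3, T×2, Y×3.
The number of distinct arrangements is 8!/(3!·3!·2!) = 40320/72 = 560.

560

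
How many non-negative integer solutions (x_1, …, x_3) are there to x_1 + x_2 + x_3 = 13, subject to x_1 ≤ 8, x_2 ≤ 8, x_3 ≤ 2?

Without the upper bounds there are C(15,2) = 105 ways to split 13 among 3 variables.
Subtract solutions that violate a single cap (substitute x_i' = x_i − (cap_i+1)): x_1 ≥ 9 gives C(6,2) = 15; x_2 ≥ 9 gives C(6,2) = 15; x_3 ≥ 3 gives C(12,2) = 66. Together 96.
Add back pairs where two caps are both exceeded: 0 + 3 + 3 = 6.
By inclusion–exclusion the count is 105 − 96 + 6 = 15.

15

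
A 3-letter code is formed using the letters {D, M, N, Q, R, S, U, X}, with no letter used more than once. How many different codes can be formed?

With no repetition, fill the 3 letters in order: 8 choices, then 7, down to 6.
8 × 7 × 6 = 336.

336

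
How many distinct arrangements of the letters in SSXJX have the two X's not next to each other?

Total arrangements of SSXJX: 5!/(2!·2!) = 30.
If the two X's are adjacent, glue them into one block, leaving 4 items to arrange: (4)!/(2!) = 12 ways.
Hence 30 − 12 = 18.

18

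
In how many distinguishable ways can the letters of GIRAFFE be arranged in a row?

Letter multiplicities in GIRAFFE: A×1, E×1, F×2, G×1, I×1, R×1.
So there are 7! / (2!) = 2520 distinguishable arrangements.

2520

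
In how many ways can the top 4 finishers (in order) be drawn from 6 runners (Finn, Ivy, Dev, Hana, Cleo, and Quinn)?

360

This is an ordered selection of 4 from 6: P(6,4).
That gives 6 × 5 × 4 × 3 = 360.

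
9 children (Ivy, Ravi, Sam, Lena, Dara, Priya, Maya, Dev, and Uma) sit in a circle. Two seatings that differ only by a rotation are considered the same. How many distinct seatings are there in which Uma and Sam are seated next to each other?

10080

Treat {Uma, Sam} as one unit (2 internal orders) and seat the resulting 8 units around the table: (7)! circular arrangements.
So 2 × (7)! = 2 × 5040 = 10080.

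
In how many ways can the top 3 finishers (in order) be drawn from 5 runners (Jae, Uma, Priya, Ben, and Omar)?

60

There are 5 choices for 1st place, 4 for 2nd, and 3 for 3rd.
That gives 5 × 4 × 3 = 60.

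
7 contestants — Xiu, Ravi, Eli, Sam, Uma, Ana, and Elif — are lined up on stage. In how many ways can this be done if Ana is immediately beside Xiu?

Place the 5 others and the Ana-Xiu pair as 6 objects in a line; the pair has 2 internal arrangements.
So the count is 2·(6)! = 1440.

1440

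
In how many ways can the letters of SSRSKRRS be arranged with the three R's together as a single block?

Treat the 3 copies of R as a single block. The multiset to arrange is then {RRR, K, S, S, S, S}, 6 items in all.
That gives (6)!/(4!) = 30 arrangements.

30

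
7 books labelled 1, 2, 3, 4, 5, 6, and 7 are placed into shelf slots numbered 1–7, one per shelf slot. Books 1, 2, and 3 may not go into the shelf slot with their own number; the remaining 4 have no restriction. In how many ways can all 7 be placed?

Let Aᵢ (for i ∈ {1, 2, 3}) be the placements that put book i in its forbidden shelf slot. Any j of these fix j positions, leaving (7−j)! ways to fill the rest, and there are C(3,j) ways to pick which j.
By inclusion–exclusion, the number of valid placements is Σ_{j=0}^{3} (−1)^j C(3,j)·(7−j)!.
Computing: 5040 − 2160 + 360 − 24 = 3216.

3216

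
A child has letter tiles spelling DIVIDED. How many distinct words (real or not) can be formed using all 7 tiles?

420

Letter multiplicities in DIVIDED: D×3, E×1, I×2, V×1.
Dividing 7! = 5040 by 3!·2! = 12 for the repeated letters gives 420.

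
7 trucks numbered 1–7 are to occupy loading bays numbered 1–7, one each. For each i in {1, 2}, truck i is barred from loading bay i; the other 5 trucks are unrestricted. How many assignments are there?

3720

Let Aᵢ (for i ∈ {1, 2}) be the placements that put truck i in its forbidden loading bay. Any j of these fix j positions, leaving (7−j)! ways to fill the rest, and there are C(2,j) ways to pick which j.
By inclusion–exclusion, the number of valid placements is Σ_{j=0}^{2} (−1)^j C(2,j)·(7−j)!.
Computing: 5040 − 1440 + 120 = 3720.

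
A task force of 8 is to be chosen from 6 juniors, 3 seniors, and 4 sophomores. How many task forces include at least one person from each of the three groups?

With no constraint there are C(13,8) = 1287 possible selections.
Selections missing a whole group: no juniors → C(7,8) = 0; no seniors → C(10,8) = 45; no sophomores → C(9,8) = 9.
Add back selections omitting two groups (i.e. drawn from a single group): C(6,8) + C(3,8) + C(4,8) = 0.
By inclusion–exclusion: 1287 − 54 + 0 = 1233.

1233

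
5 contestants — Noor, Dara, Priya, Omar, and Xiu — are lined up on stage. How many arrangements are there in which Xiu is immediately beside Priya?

48

Treat {Xiu, Priya} as a single unit. There are 4 units to order, and the pair itself can be ordered 2 ways.
So the count is 2·(4)! = 48.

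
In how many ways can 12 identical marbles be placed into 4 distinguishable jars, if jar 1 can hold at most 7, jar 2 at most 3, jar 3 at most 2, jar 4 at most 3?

Ignoring the caps, the number of non-negative solutions to x_1+…+x_4 = 12 is C(15,3) = 455.
Subtract solutions that violate a single cap (substitute x_i' = x_i − (cap_i+1)): x_1 ≥ 8 gives C(7,3) = 35; x_2 ≥ 4 gives C(11,3) = 165; x_3 ≥ 3 gives C(12,3) = 220; x_4 ≥ 4 gives C(11,3) = 165. Together 585.
Add back pairs where two caps are both exceeded: 1 + 4 + 1 + 56 + 35 + 56 = 153.
Subtract triples: 0 + 0 + 0 + 4 = 4.
By inclusion–exclusion the count is 455 − 585 + 153 − 4 = 19.

19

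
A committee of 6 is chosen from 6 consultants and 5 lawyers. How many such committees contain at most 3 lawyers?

381

Split by how many lawyers are chosen (0 through 3).
Sum: C(5,0)·C(6,6) + C(5,1)·C(6,5) + C(5,2)·C(6,4) + C(5,3)·C(6,3) = 1 + 30 + 150 + 200 = 381.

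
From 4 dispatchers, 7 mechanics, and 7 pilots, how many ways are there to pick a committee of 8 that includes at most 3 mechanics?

Split by how many mechanics are chosen (0 through 3).
Sum: C(7,0)·C(11,8) + C(7,1)·C(11,7) + C(7,2)·C(11,6) + C(7,3)·C(11,5) = 165 + 2310 + 9702 + 16170 = 28347.

28347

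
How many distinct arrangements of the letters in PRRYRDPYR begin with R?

Fix R in the first position and arrange the remaining 8 letters.
Those 8 letters have P appearing twice, R appearing 3 times, and Y appearing twice, giving (8)!/(3!·2!·2!) = 1680.

1680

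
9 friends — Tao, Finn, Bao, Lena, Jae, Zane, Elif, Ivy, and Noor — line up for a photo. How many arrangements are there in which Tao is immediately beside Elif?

80640

Place the 7 others and the Tao-Elif pair as 8 objects in a line; the pair has 2 internal arrangements.
So the count is 2·(8)! = 80640.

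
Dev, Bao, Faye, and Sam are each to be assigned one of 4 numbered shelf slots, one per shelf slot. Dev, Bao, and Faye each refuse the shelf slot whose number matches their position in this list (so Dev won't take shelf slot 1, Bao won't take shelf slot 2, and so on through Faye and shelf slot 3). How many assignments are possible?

Let Aᵢ (for i ∈ {1, 2, 3}) be the placements that put person i in their forbidden shelf slot. Any j of these fix j positions, leaving (4−j)! ways to fill the rest, and there are C(3,j) ways to pick which j.
By inclusion–exclusion, the number of valid placements is Σ_{j=0}^{3} (−1)^j C(3,j)·(4−j)!.
Computing: 24 − 18 + 6 − 1 = 11.

11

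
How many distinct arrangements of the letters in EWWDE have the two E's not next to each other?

Total arrangements of EWWDE: 5!/(2!·2!) = 30.
If the two E's are adjacent, glue them into one block, leaving 4 items to arrange: (4)!/(2!) = 12 ways.
Hence 30 − 12 = 18.

18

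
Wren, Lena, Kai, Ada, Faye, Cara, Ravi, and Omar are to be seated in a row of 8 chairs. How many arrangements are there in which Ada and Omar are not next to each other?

There are 8! = 40320 arrangements in all. If Ada and Omar are adjacent, merging them into one block gives 2·(7)! = 10080 arrangements.
Complementary counting: 40320 − 10080 = 30240.

30240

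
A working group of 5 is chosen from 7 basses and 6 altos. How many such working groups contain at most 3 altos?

1176

Split by how many altos are chosen (0 through 3).
Sum: C(6,0)·C(7,5) + C(6,1)·C(7,4) + C(6,2)·C(7,3) + C(6,3)·C(7,2) = 21 + 210 + 525 + 420 = 1176.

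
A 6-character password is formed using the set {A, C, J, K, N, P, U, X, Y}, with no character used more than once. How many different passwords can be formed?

60480

Choose and order 6 of the 9 symbols: the first character has 9 options, the next 8, and so on down to 4.
That product is 9 × 8 × 7 × 6 × 5 × 4 = 60480.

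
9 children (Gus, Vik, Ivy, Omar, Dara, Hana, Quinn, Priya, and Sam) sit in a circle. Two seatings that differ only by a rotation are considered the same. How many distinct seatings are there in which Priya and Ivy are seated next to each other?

Glue Priya and Ivy into a block (2 internal orders). Seating 8 units around a circle gives (7)! arrangements.
So 2 × (7)! = 2 × 5040 = 10080.

10080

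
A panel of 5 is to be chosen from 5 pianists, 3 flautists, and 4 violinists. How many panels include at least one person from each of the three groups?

With no constraint there are C(12,5) = 792 possible selections.
Subtract selections that omit an entire group: no pianists → C(7,5) = 21; no flautists → C(9,5) = 126; no violinists → C(8,5) = 56.
Add back selections omitting two groups (i.e. drawn from a single group): C(5,5) + C(3,5) + C(4,5) = 1.
By inclusion–exclusion: 792 − 203 + 1 = 590.

590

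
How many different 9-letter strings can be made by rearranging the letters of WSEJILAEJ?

WSEJILAEJ has 9 letters with E appearing twice and J appearing twice.
So there are 9! / (2!·2!) = 90720 distinguishable arrangements.

90720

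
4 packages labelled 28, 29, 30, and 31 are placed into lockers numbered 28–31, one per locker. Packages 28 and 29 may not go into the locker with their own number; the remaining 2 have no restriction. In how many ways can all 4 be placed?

14

Let Aᵢ (for i ∈ {28, 29}) be the placements that put package i in its forbidden locker. Any j of these fix j positions, leaving (4−j)! ways to fill the rest, and there are C(2,j) ways to pick which j.
By inclusion–exclusion, the number of valid placements is Σ_{j=0}^{2} (−1)^j C(2,j)·(4−j)!.
Computing: 24 − 12 + 2 = 14.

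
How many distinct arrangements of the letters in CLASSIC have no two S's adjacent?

There are 7!/(2!·2!) = 1260 arrangements of CLASSIC in total.
If the two S's are adjacent, glue them into one block, leaving 6 items to arrange: (6)!/(2!) = 360 ways.
Subtracting, 1260 − 360 = 900 arrangements keep the S's apart.

900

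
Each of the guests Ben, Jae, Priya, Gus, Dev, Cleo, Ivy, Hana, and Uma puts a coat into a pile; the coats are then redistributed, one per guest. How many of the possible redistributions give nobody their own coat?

Count assignments avoiding every fixed point. For any j of the 9 guests fixed to their own coat, the other 9−j can be arranged in (9−j)! ways.
By inclusion–exclusion this is Σ_{j=0}^{9} (−1)^j C(9,j)·(9−j)!.
Computing: 362880 − 362880 + 181440 − 60480 + 15120 − 3024 + 504 − 72 + 9 − 1 = 133496.

133496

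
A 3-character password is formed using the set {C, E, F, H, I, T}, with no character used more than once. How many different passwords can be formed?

120

This is a permutation of 3 out of 6: P(6,3) = 6!/3!.
6 × 5 × 4 = 120.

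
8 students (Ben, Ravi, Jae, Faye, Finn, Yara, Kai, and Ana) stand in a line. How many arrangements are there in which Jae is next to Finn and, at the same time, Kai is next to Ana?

2880

Treat {Jae,Finn} as one block (2 orders) and {Kai,Ana} as another (2 orders).
That leaves 6 units to arrange: 2 × 2 × 6! = 4 × 720 = 2880.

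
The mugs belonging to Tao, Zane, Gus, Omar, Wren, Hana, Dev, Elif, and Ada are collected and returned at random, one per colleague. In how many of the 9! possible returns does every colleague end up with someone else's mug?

133496

This is the derangement count D_9: permutations of 9 items with no fixed point.
By inclusion–exclusion this is Σ_{j=0}^{9} (−1)^j C(9,j)·(9−j)!.
Computing: 362880 − 362880 + 181440 − 60480 + 15120 − 3024 + 504 − 72 + 9 − 1 = 133496.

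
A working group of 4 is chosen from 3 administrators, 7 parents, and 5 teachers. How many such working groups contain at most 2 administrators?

Split by how many administrators are chosen (0 through 2).
Sum: C(3,0)·C(12,4) + C(3,1)·C(12,3) + C(3,2)·C(12,2) = 495 + 660 + 198 = 1353.

1353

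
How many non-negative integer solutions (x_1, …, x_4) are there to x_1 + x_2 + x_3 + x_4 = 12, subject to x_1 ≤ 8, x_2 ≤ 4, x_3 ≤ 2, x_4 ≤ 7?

100

Ignoring the caps, the number of non-negative solutions to x_1+…+x_4 = 12 is C(15,3) = 455.
Subtract solutions that violate a single cap (substitute x_i' = x_i − (cap_i+1)): x_1 ≥ 9 gives C(6,3) = 20; x_2 ≥ 5 gives C(10,3) = 120; x_3 ≥ 3 gives C(12,3) = 220; x_4 ≥ 8 gives C(7,3) = 35. Together 395.
Add back pairs where two caps are both exceeded: 0 + 1 + 0 + 35 + 0 + 4 = 40.
By inclusion–exclusion the count is 455 − 395 + 40 = 100.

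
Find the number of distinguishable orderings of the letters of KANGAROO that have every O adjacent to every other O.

Treat the 2 copies of O as a single block. The multiset to arrange is then {OO, A, A, G, K, N, R}, 7 items in all.
That gives (7)!/(2!) = 2520 arrangements.

2520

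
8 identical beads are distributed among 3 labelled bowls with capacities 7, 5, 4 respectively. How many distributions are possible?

Ignoring the caps, the number of non-negative solutions to x_1+…+x_3 = 8 is C(10,2) = 45.
Subtract solutions that violate a single cap (substitute x_i' = x_i − (cap_i+1)): x_1 ≥ 8 gives C(2,2) = 1; x_2 ≥ 6 gives C(4,2) = 6; x_3 ≥ 5 gives C(5,2) = 10. Together 17.
No two caps can be exceeded simultaneously, so the pair terms are all 0.
By inclusion–exclusion the count is 45 − 17 + 0 = 28.

28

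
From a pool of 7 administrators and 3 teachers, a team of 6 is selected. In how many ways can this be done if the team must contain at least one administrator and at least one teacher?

203

Unrestricted: C(10,6) = 210 ways to pick any 6 of the 10.
Selections missing a whole group: no administrators → C(3,6) = 0; no teachers → C(7,6) = 7.
Both groups omitted at once is impossible, so 210 − 7 = 203.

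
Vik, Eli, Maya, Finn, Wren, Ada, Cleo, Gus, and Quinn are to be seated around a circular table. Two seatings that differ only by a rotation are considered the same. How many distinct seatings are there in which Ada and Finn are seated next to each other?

Treat {Ada, Finn} as one unit (2 internal orders) and seat the resulting 8 units around the table: (7)! circular arrangements.
So 2 × (7)! = 2 × 5040 = 10080.

10080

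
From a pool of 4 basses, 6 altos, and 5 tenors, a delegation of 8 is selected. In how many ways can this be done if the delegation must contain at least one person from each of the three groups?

Total 8-person selections from all 15: C(15,8) = 6435.
Selections missing a whole group: no basses → C(11,8) = 165; no altos → C(9,8) = 9; no tenors → C(10,8) = 45.
Add back selections omitting two groups (i.e. drawn from a single group): C(4,8) + C(6,8) + C(5,8) = 0.
By inclusion–exclusion: 6435 − 219 + 0 = 6216.

6216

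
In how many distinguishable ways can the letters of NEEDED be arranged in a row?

NEEDED has 6 letters with D appearing twice and E appearing 3 times.
Dividing 6! = 720 by 3!·2! = 12 for the repeated letters gives 60.

60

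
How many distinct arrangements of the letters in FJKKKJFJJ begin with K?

420

Fix K in the first position and arrange the remaining 8 letters.
Those 8 letters have F appearing twice, J appearing 4 times, and K appearing twice, giving (8)!/(4!·2!·2!) = 420.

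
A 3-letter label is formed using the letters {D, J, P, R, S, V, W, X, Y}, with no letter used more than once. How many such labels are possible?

Choose and order 3 of the 9 symbols: the first letter has 9 options, the next 8, then 7.
That product is 9 × 8 × 7 = 504.

504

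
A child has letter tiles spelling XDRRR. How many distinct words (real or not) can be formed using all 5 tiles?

The 5 letters of XDRRR have repeats: R appearing 3 times.
The number of distinct arrangements is 5!/(3!) = 120/6 = 20.

20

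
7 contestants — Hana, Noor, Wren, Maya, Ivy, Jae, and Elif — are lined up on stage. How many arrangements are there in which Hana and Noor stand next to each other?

Glue Hana and Noor into one block (2 internal orders), leaving 6 units to arrange in a row.
So the count is 2·(6)! = 1440.

1440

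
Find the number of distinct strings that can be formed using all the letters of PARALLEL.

3360

The 8 letters of PARALLEL have repeats: A appearing twice and L appearing 3 times.
So there are 8! / (3!·2!) = 3360 distinguishable arrangements.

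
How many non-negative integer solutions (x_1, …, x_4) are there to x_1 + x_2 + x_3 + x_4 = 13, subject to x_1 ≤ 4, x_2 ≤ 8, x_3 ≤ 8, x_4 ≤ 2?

Without the upper bounds there are C(16,3) = 560 ways to split 13 among 4 variables.
Subtract solutions that violate a single cap (substitute x_i' = x_i − (cap_i+1)): x_1 ≥ 5 gives C(11,3) = 165; x_2 ≥ 9 gives C(7,3) = 35; x_3 ≥ 9 gives C(7,3) = 35; x_4 ≥ 3 gives C(13,3) = 286. Together 521.
Add back pairs where two caps are both exceeded: 0 + 0 + 56 + 0 + 4 + 4 = 64.
By inclusion–exclusion the count is 560 − 521 + 64 = 103.

103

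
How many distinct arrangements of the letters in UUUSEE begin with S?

With the first slot taken by S, it remains to arrange the other 5 letters (UUUEE).
Those 5 letters have E appearing twice and U appearing 3 times, giving (5)!/(3!·2!) = 10.

10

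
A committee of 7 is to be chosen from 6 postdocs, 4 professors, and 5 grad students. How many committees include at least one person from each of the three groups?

5949

With no constraint there are C(15,7) = 6435 possible selections.
Subtract selections that omit an entire group: no postdocs → C(9,7) = 36; no professors → C(11,7) = 330; no grad students → C(10,7) = 120.
Add back selections omitting two groups (i.e. drawn from a single group): C(6,7) + C(4,7) + C(5,7) = 0.
By inclusion–exclusion: 6435 − 486 + 0 = 5949.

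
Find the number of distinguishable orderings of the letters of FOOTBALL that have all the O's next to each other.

2520

Treat the 2 copies of O as a single block. The multiset to arrange is then {OO, A, B, F, L, L, T}, 7 items in all.
That gives (7)!/(2!) = 2520 arrangements.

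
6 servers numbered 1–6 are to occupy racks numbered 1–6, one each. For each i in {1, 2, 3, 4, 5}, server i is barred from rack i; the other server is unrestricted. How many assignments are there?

Let Aᵢ (for 1 ≤ i ≤ 5) be the placements that put server i in its forbidden rack. Any j of these fix j positions, leaving (6−j)! ways to fill the rest, and there are C(5,j) ways to pick which j.
By inclusion–exclusion, the number of valid placements is Σ_{j=0}^{5} (−1)^j C(5,j)·(6−j)!.
Computing: 720 − 600 + 240 − 60 + 10 − 1 = 309.

309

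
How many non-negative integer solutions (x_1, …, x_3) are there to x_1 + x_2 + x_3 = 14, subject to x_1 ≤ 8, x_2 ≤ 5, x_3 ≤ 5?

15

Without the upper bounds there are C(16,2) = 120 ways to split 14 among 3 variables.
Subtract solutions that violate a single cap (substitute x_i' = x_i − (cap_i+1)): x_1 ≥ 9 gives C(7,2) = 21; x_2 ≥ 6 gives C(10,2) = 45; x_3 ≥ 6 gives C(10,2) = 45. Together 111.
Add back pairs where two caps are both exceeded: 0 + 0 + 6 = 6.
By inclusion–exclusion the count is 120 − 111 + 6 = 15.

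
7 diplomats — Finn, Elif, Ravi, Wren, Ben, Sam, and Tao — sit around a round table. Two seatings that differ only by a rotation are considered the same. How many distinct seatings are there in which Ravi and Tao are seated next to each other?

240

Treat {Ravi, Tao} as one unit (2 internal orders) and seat the resulting 6 units around the table: (5)! circular arrangements.
So 2 × (5)! = 2 × 120 = 240.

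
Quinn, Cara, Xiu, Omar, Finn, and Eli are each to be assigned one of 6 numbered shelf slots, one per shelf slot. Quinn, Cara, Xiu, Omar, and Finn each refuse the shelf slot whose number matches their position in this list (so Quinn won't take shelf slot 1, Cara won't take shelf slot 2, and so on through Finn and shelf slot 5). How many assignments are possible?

309

Let Aᵢ (for 1 ≤ i ≤ 5) be the placements that put person i in their forbidden shelf slot. Any j of these fix j positions, leaving (6−j)! ways to fill the rest, and there are C(5,j) ways to pick which j.
By inclusion–exclusion, the number of valid placements is Σ_{j=0}^{5} (−1)^j C(5,j)·(6−j)!.
Computing: 720 − 600 + 240 − 60 + 10 − 1 = 309.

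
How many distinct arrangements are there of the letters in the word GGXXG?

Letter multiplicities in GGXXG: G×3, X×2.
So there are 5! / (3!·2!) = 10 distinguishable arrangements.

10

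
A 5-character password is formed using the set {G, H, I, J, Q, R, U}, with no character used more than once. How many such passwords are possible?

2520

With no repetition, fill the 5 characters in order: 7 choices, then 6, down to 3.
That product is 7 × 6 × 5 × 4 × 3 = 2520.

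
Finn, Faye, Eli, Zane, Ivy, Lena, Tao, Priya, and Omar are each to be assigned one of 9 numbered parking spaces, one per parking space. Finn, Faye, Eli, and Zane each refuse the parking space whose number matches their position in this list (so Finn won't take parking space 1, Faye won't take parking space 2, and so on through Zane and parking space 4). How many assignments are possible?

Let Aᵢ (for 1 ≤ i ≤ 4) be the placements that put person i in their forbidden parking space. Any j of these fix j positions, leaving (9−j)! ways to fill the rest, and there are C(4,j) ways to pick which j.
By inclusion–exclusion, the number of valid placements is Σ_{j=0}^{4} (−1)^j C(4,j)·(9−j)!.
Computing: 362880 − 161280 + 30240 − 2880 + 120 = 229080.

229080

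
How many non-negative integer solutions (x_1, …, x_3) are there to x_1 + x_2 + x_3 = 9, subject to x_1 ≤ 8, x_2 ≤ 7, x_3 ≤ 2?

23

Ignoring the caps, the number of non-negative solutions to x_1+…+x_3 = 9 is C(11,2) = 55.
Subtract solutions that violate a single cap (substitute x_i' = x_i − (cap_i+1)): x_1 ≥ 9 gives C(2,2) = 1; x_2 ≥ 8 gives C(3,2) = 3; x_3 ≥ 3 gives C(8,2) = 28. Together 32.
No two caps can be exceeded simultaneously, so the pair terms are all 0.
By inclusion–exclusion the count is 55 − 32 + 0 = 23.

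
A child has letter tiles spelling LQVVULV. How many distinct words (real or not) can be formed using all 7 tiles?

The 7 letters of LQVVULV have repeats: L appearing twice and V appearing 3 times.
So there are 7! / (3!·2!) = 420 distinguishable arrangements.

420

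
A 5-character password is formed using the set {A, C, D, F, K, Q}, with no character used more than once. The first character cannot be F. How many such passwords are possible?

600

The first character has 6−1 = 5 choices (anything except F).
The remaining 4 characters are filled from the other 5 symbols without repetition: 5 × 4 × 3 × 2 = 120.
Total: 5 × 120 = 600.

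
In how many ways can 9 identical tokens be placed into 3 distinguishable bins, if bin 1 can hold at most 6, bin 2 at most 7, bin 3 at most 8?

By stars and bars, unrestricted non-negative solutions to x_1+…+x_3 = 9 number C(9+2,2) = 55.
Subtract solutions that violate a single cap (substitute x_i' = x_i − (cap_i+1)): x_1 ≥ 7 gives C(4,2) = 6; x_2 ≥ 8 gives C(3,2) = 3; x_3 ≥ 9 gives C(2,2) = 1. Together 10.
No two caps can be exceeded simultaneously, so the pair terms are all 0.
By inclusion–exclusion the count is 55 − 10 + 0 = 45.

45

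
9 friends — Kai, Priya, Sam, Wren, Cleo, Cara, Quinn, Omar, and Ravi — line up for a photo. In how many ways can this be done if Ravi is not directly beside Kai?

There are 9! = 362880 arrangements in all. If Ravi and Kai are adjacent, merging them into one block gives 2·(8)! = 80640 arrangements.
Complementary counting: 362880 − 80640 = 282240.

282240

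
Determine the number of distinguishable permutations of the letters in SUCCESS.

SUCCESS has 7 letters with C appearing twice and S appearing 3 times.
So there are 7! / (3!·2!) = 420 distinguishable arrangements.

420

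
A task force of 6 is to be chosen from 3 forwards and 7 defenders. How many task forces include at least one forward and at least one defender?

Total 6-person selections from all 10: C(10,6) = 210.
Selections missing a whole group: no forwards → C(7,6) = 7; no defenders → C(3,6) = 0.
Both groups omitted at once is impossible, so 210 − 7 = 203.

203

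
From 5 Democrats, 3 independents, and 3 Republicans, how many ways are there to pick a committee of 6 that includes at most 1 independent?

Split by how many independents are chosen (0 through 1).
Sum: C(3,0)·C(8,6) + C(3,1)·C(8,5) = 28 + 168 = 196.

196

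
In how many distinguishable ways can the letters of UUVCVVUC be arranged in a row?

560

Letter multiplicities in UUVCVVUC: C×2, U×3, V×3.
So there are 8! / (3!·3!·2!) = 560 distinguishable arrangements.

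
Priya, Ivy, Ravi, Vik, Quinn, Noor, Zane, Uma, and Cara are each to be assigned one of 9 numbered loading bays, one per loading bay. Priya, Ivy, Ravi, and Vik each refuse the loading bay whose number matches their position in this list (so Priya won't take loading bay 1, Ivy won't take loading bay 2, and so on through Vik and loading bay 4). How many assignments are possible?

Let Aᵢ (for 1 ≤ i ≤ 4) be the placements that put person i in their forbidden loading bay. Any j of these fix j positions, leaving (9−j)! ways to fill the rest, and there are C(4,j) ways to pick which j.
By inclusion–exclusion, the number of valid placements is Σ_{j=0}^{4} (−1)^j C(4,j)·(9−j)!.
Computing: 362880 − 161280 + 30240 − 2880 + 120 = 229080.

229080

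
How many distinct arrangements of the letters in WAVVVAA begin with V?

Fix V in the first position and arrange the remaining 6 letters.
Those 6 letters have A appearing 3 times and V appearing twice, giving (6)!/(3!·2!) = 60.

60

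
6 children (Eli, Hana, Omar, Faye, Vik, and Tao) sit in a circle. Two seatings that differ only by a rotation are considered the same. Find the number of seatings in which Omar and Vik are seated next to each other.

Glue Omar and Vik into a block (2 internal orders). Seating 5 units around a circle gives (4)! arrangements.
So 2 × (4)! = 2 × 24 = 48.

48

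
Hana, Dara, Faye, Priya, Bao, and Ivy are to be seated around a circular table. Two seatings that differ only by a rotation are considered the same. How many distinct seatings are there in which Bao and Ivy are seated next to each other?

Treat {Bao, Ivy} as one unit (2 internal orders) and seat the resulting 5 units around the table: (4)! circular arrangements.
So 2 × (4)! = 2 × 24 = 48.

48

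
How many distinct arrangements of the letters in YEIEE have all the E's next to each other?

6

Treat the 3 copies of E as a single block. The multiset to arrange is then {EEE, I, Y}, 3 items in all.
All 3 items are distinct, so there are (3)! = 6 arrangements.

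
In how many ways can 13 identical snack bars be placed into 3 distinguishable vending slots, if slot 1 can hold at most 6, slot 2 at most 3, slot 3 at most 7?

Ignoring the caps, the number of non-negative solutions to x_1+…+x_3 = 13 is C(15,2) = 105.
Subtract solutions that violate a single cap (substitute x_i' = x_i − (cap_i+1)): x_1 ≥ 7 gives C(8,2) = 28; x_2 ≥ 4 gives C(11,2) = 55; x_3 ≥ 8 gives C(7,2) = 21. Together 104.
Add back pairs where two caps are both exceeded: 6 + 0 + 3 = 9.
By inclusion–exclusion the count is 105 − 104 + 9 = 10.

10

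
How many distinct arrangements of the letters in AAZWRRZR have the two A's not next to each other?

1260

Total arrangements of AAZWRRZR: 8!/(3!·2!·2!) = 1680.
If the two A's are adjacent, glue them into one block, leaving 7 items to arrange: (7)!/(3!·2!) = 420 ways.
Subtracting, 1680 − 420 = 1260 arrangements keep the A's apart.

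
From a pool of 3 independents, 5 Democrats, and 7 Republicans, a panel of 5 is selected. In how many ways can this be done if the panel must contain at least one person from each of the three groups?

1925

Unrestricted: C(15,5) = 3003 ways to pick any 5 of the 15.
Selections missing a whole group: no independents → C(12,5) = 792; no Democrats → C(10,5) = 252; no Republicans → C(8,5) = 56.
Add back selections omitting two groups (i.e. drawn from a single group): C(3,5) + C(5,5) + C(7,5) = 22.
By inclusion–exclusion: 3003 − 1100 + 22 = 1925.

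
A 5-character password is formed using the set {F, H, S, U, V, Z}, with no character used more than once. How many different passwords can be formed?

720

This is a permutation of 5 out of 6: P(6,5) = 6!/1!.
That product is 6 × 5 × 4 × 3 × 2 = 720.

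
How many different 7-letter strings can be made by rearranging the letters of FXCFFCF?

105

Letter multiplicities in FXCFFCF: C×2, F×4, X×1.
So there are 7! / (4!·2!) = 105 distinguishable arrangements.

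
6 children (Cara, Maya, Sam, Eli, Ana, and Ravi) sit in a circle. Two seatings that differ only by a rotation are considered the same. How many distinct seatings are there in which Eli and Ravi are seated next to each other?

Glue Eli and Ravi into a block (2 internal orders). Seating 5 units around a circle gives (4)! arrangements.
So 2 × (4)! = 2 × 24 = 48.

48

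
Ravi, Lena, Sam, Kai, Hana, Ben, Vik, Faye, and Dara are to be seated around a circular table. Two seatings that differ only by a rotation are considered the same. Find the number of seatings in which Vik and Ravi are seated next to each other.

10080

Glue Vik and Ravi into a block (2 internal orders). Seating 8 units around a circle gives (7)! arrangements.
So 2 × (7)! = 2 × 5040 = 10080.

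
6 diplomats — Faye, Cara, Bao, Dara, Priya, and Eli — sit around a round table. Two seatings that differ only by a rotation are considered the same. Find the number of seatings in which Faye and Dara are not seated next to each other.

72

Without the restriction there are (5)! = 120 seatings.
Those with Faye next to Dara: fuse the pair into one unit and seat 5 units around a circle — 2·(4)! = 48.
Subtracting, 120 − 48 = 72.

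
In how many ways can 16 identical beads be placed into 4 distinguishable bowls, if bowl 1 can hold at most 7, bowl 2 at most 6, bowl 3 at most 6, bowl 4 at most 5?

By stars and bars, unrestricted non-negative solutions to x_1+…+x_4 = 16 number C(16+3,3) = 969.
Subtract solutions that violate a single cap (substitute x_i' = x_i − (cap_i+1)): x_1 ≥ 8 gives C(11,3) = 165; x_2 ≥ 7 gives C(12,3) = 220; x_3 ≥ 7 gives C(12,3) = 220; x_4 ≥ 6 gives C(13,3) = 286. Together 891.
Add back pairs where two caps are both exceeded: 4 + 4 + 10 + 10 + 20 + 20 = 68.
By inclusion–exclusion the count is 969 − 891 + 68 = 146.

146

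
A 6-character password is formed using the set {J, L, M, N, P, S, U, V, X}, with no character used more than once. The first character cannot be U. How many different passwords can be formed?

The first character has 9−1 = 8 choices (anything except U).
The remaining 5 characters are filled from the other 8 symbols without repetition: 8 × 7 × 6 × 5 × 4 = 6720.
Total: 8 × 6720 = 53760.

53760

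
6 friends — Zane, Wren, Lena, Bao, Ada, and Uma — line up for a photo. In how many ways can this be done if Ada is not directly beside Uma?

There are 6! = 720 arrangements in all. If Ada and Uma are adjacent, merging them into one block gives 2·(5)! = 240 arrangements.
Complementary counting: 720 − 240 = 480.

480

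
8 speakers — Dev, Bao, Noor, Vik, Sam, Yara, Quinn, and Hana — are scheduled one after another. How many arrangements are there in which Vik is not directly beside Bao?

30240

There are 8! = 40320 arrangements in all. If Vik and Bao are adjacent, merging them into one block gives 2·(7)! = 10080 arrangements.
So 40320 − 10080 = 30240 arrangements keep them apart.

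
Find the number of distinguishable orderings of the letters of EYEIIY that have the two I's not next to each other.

60

There are 6!/(2!·2!·2!) = 90 arrangements of EYEIIY in total.
If the two I's are adjacent, glue them into one block, leaving 5 items to arrange: (5)!/(2!·2!) = 30 ways.
Hence 90 − 30 = 60.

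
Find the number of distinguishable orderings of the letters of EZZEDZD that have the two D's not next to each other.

There are 7!/(3!·2!·2!) = 210 arrangements of EZZEDZD in total.
Arrangements with the D's together: treat DD as one letter, giving (6)!/(3!·2!) = 60.
Hence 210 − 60 = 150.

150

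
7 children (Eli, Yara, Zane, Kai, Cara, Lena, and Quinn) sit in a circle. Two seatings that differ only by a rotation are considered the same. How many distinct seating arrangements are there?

Fix one person's seat to break rotational symmetry; the remaining 6 people can be arranged in (6)! = 720 ways.

720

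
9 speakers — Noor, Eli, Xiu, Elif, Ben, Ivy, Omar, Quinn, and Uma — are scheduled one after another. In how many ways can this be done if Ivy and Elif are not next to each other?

282240

Of the 9! = 362880 arrangements, those with Ivy and Elif adjacent number 2 × 8! = 80640 (treat the pair as a block with 2 internal orders).
So 362880 − 80640 = 282240 arrangements keep them apart.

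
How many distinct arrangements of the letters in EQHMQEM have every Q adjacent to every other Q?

Treat the 2 copies of Q as a single block. The multiset to arrange is then {QQ, E, E, H, M, M}, 6 items in all.
That gives (6)!/(2!·2!) = 180 arrangements.

180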